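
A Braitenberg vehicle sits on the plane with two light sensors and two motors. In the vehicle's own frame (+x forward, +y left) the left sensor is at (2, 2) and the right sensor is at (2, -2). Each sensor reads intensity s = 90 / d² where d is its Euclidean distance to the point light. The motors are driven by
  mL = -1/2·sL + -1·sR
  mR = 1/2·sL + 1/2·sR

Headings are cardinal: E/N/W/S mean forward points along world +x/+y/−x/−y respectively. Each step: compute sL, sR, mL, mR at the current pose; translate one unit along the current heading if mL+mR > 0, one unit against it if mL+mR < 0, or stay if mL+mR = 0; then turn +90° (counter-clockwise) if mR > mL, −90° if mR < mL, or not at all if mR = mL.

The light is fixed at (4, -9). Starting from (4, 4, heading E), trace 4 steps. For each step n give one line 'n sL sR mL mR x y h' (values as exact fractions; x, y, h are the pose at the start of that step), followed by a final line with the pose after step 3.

0 90/229 18/25 -5247/5725 3186/5725 4 4 E
1 5/13 45/113 -1735/2938 575/1469 3 4 N
2 90/109 18/41 -3807/4469 2826/4469 3 3 W
3 45/52 45/52 -135/104 45/52 4 3 S
final 4 4 E

n=0: pose=(4,4,E); sL=90/229, sR=18/25; mL=-5247/5725, mR=3186/5725; mL+mR=-9/25 → advance -1; mR−mL=8433/5725 → turn +1·90°
n=1: pose=(3,4,N); sL=5/13, sR=45/113; mL=-1735/2938, mR=575/1469; mL+mR=-45/226 → advance -1; mR−mL=2885/2938 → turn +1·90°
n=2: pose=(3,3,W); sL=90/109, sR=18/41; mL=-3807/4469, mR=2826/4469; mL+mR=-9/41 → advance -1; mR−mL=6633/4469 → turn +1·90°
n=3: pose=(4,3,S); sL=45/52, sR=45/52; mL=-135/104, mR=45/52; mL+mR=-45/104 → advance -1; mR−mL=225/104 → turn +1·90°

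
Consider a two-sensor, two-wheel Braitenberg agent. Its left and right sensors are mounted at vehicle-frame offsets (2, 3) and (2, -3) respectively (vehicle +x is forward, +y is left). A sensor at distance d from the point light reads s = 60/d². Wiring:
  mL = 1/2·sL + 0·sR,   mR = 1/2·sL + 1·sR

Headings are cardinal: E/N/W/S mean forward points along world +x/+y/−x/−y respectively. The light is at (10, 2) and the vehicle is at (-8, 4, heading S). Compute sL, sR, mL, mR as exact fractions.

left sensor world pos  = (-5, 2); dL² = 225
right sensor world pos = (-11, 2); dR² = 441
sL = 60/225 = 4/15
sR = 60/441 = 20/147
mL = 1/2·sL + 0·sR = 2/15
mR = 1/2·sL + 1·sR = 66/245

4/15 20/147 2/15 66/245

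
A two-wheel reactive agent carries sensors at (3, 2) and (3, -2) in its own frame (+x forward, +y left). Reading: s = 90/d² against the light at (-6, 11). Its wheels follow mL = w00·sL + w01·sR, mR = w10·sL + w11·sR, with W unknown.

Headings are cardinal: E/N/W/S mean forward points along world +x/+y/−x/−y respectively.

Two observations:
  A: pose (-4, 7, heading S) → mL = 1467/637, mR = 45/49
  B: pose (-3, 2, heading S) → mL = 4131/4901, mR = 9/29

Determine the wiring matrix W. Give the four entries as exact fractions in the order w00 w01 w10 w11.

obs A: pose=(-4,7,S) → sL=18/13, sR=90/49, mL=1467/637, mR=45/49
obs B: pose=(-3,2,S) → sL=90/169, sR=18/29, mL=4131/4901, mR=9/29
sensor matrix S = [[18/13, 90/49], [90/169, 18/29]]; det S = -28512/240149
solve [mL_A; mL_B] = S·[w00; w01] and [mR_A; mR_B] = S·[w10; w11]:
  w00 = 1, w01 = 1/2, w10 = 0, w11 = 1/2

1 1/2 0 1/2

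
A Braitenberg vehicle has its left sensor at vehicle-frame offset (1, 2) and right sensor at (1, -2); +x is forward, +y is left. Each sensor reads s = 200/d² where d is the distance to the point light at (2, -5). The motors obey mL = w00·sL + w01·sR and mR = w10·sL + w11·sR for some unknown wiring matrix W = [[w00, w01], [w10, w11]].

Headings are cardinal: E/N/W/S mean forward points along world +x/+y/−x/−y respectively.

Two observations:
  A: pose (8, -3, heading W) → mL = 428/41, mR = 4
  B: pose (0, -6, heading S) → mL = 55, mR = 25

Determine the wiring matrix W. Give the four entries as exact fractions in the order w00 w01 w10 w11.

1 1/2 1/2 0

obs A: pose=(8,-3,W) → sL=8, sR=200/41, mL=428/41, mR=4
obs B: pose=(0,-6,S) → sL=50, sR=10, mL=55, mR=25
sensor matrix S = [[8, 200/41], [50, 10]]; det S = -6720/41
solve [mL_A; mL_B] = S·[w00; w01] and [mR_A; mR_B] = S·[w10; w11]:
  w00 = 1, w01 = 1/2, w10 = 1/2, w11 = 0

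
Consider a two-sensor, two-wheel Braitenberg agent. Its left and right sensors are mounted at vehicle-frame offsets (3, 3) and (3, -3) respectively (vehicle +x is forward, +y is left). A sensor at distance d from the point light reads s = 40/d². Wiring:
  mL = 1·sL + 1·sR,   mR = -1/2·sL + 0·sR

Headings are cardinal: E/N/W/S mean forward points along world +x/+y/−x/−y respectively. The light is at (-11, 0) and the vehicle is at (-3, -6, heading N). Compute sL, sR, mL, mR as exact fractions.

left sensor world pos  = (-6, -3); dL² = 34
right sensor world pos = (0, -3); dR² = 130
sL = 40/34 = 20/17
sR = 40/130 = 4/13
mL = 1·sL + 1·sR = 328/221
mR = -1/2·sL + 0·sR = -10/17

20/17 4/13 328/221 -10/17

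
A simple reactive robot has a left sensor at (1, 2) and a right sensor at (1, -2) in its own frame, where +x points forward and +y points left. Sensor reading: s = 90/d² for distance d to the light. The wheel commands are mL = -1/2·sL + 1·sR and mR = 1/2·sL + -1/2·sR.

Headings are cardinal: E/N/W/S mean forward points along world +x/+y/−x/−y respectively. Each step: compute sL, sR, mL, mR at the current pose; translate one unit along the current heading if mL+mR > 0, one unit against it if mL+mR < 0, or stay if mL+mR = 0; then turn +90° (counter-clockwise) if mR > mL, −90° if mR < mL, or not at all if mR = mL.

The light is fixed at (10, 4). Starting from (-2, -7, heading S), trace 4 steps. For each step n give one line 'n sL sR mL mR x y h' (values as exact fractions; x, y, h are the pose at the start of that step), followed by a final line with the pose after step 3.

n=0: pose=(-2,-7,S); sL=45/122, sR=9/34; mL=333/4148, mR=54/1037; mL+mR=9/68 → advance +1; mR−mL=-117/4148 → turn -1·90°
n=1: pose=(-2,-8,W); sL=18/73, sR=90/269; mL=4149/19637, mR=-864/19637; mL+mR=45/269 → advance +1; mR−mL=-5013/19637 → turn -1·90°
n=2: pose=(-3,-8,N); sL=45/173, sR=45/121; mL=10125/41866, mR=-1170/20933; mL+mR=45/242 → advance +1; mR−mL=-12465/41866 → turn -1·90°
n=3: pose=(-3,-7,E); sL=2/5, sR=90/313; mL=137/1565, mR=88/1565; mL+mR=45/313 → advance +1; mR−mL=-49/1565 → turn -1·90°

0 45/122 9/34 333/4148 54/1037 -2 -7 S
1 18/73 90/269 4149/19637 -864/19637 -2 -8 W
2 45/173 45/121 10125/41866 -1170/20933 -3 -8 N
3 2/5 90/313 137/1565 88/1565 -3 -7 E
final -2 -7 S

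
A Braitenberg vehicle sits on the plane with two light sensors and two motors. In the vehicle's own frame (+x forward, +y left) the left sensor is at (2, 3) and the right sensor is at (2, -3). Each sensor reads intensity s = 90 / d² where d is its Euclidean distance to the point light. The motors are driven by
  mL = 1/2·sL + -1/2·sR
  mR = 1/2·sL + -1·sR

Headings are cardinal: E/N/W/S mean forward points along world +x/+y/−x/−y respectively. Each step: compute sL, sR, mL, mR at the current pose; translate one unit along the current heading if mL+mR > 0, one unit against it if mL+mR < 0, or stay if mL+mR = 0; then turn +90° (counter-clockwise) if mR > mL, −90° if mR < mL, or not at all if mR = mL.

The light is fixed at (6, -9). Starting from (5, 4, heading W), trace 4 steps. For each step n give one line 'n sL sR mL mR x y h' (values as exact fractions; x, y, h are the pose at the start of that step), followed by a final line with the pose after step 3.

n=0: pose=(5,4,W); sL=90/109, sR=18/53; mL=1404/5777, mR=423/5777; mL+mR=1827/5777 → advance +1; mR−mL=-9/53 → turn -1·90°
n=1: pose=(4,4,N); sL=9/25, sR=45/113; mL=-54/2825, mR=-1233/5650; mL+mR=-1341/5650 → advance -1; mR−mL=-45/226 → turn -1·90°
n=2: pose=(4,3,E); sL=2/5, sR=10/9; mL=-16/45, mR=-41/45; mL+mR=-19/15 → advance -1; mR−mL=-5/9 → turn -1·90°
n=3: pose=(3,3,S); sL=9/10, sR=45/68; mL=81/680, mR=-18/85; mL+mR=-63/680 → advance -1; mR−mL=-45/136 → turn -1·90°

0 90/109 18/53 1404/5777 423/5777 5 4 W
1 9/25 45/113 -54/2825 -1233/5650 4 4 N
2 2/5 10/9 -16/45 -41/45 4 3 E
3 9/10 45/68 81/680 -18/85 3 3 S
final 3 4 W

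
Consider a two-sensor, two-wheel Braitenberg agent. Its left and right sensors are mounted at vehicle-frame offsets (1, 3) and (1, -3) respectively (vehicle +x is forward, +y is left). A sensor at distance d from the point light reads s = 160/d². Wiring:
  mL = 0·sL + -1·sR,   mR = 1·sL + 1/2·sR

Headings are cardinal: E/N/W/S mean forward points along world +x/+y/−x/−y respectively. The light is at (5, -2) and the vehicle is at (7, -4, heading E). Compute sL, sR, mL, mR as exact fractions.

16 80/17 -80/17 312/17

left sensor world pos  = (8, -1); dL² = 10
right sensor world pos = (8, -7); dR² = 34
sL = 160/10 = 16
sR = 160/34 = 80/17
mL = 0·sL + -1·sR = -80/17
mR = 1·sL + 1/2·sR = 312/17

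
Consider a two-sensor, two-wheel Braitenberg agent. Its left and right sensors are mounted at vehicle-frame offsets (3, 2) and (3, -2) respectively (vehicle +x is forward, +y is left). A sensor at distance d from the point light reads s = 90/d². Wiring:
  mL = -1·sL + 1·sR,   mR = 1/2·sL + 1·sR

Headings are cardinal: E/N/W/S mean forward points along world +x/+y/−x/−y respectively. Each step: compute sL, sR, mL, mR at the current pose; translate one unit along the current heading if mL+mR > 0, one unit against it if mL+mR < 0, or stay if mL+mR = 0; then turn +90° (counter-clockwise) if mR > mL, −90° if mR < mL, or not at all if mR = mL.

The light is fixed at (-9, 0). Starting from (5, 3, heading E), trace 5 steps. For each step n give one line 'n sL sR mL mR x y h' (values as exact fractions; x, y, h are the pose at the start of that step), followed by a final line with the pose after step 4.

0 45/157 9/29 108/4553 4131/9106 5 3 E
1 18/41 18/65 -432/2665 1323/2665 6 3 N
2 45/74 1/2 -4/37 119/148 6 4 W
3 90/257 18/29 2016/7453 5931/7453 5 4 S
4 45/157 9/29 108/4553 4131/9106 5 3 E
final 6 3 N

n=0: pose=(5,3,E); sL=45/157, sR=9/29; mL=108/4553, mR=4131/9106; mL+mR=4347/9106 → advance +1; mR−mL=135/314 → turn +1·90°
n=1: pose=(6,3,N); sL=18/41, sR=18/65; mL=-432/2665, mR=1323/2665; mL+mR=891/2665 → advance +1; mR−mL=27/41 → turn +1·90°
n=2: pose=(6,4,W); sL=45/74, sR=1/2; mL=-4/37, mR=119/148; mL+mR=103/148 → advance +1; mR−mL=135/148 → turn +1·90°
n=3: pose=(5,4,S); sL=90/257, sR=18/29; mL=2016/7453, mR=5931/7453; mL+mR=7947/7453 → advance +1; mR−mL=135/257 → turn +1·90°
n=4: pose=(5,3,E); sL=45/157, sR=9/29; mL=108/4553, mR=4131/9106; mL+mR=4347/9106 → advance +1; mR−mL=135/314 → turn +1·90°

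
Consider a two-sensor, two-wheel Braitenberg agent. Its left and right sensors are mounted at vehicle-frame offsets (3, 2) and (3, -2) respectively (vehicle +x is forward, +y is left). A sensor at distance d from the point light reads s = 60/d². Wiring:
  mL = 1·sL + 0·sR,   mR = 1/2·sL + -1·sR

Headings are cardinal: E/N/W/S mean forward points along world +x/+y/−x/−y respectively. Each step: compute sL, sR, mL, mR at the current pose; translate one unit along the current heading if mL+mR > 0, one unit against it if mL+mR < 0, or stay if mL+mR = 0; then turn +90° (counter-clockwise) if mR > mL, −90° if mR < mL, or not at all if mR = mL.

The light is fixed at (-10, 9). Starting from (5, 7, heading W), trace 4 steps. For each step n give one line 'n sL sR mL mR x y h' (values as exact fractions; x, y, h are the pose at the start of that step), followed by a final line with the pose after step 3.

n=0: pose=(5,7,W); sL=3/8, sR=5/12; mL=3/8, mR=-11/48; mL+mR=7/48 → advance +1; mR−mL=-29/48 → turn -1·90°
n=1: pose=(4,7,N); sL=12/29, sR=60/257; mL=12/29, mR=-198/7453; mL+mR=2886/7453 → advance +1; mR−mL=-3282/7453 → turn -1·90°
n=2: pose=(4,8,E); sL=6/29, sR=30/149; mL=6/29, mR=-423/4321; mL+mR=471/4321 → advance +1; mR−mL=-1317/4321 → turn -1·90°
n=3: pose=(5,8,S); sL=12/61, sR=12/37; mL=12/61, mR=-510/2257; mL+mR=-66/2257 → advance -1; mR−mL=-954/2257 → turn -1·90°

0 3/8 5/12 3/8 -11/48 5 7 W
1 12/29 60/257 12/29 -198/7453 4 7 N
2 6/29 30/149 6/29 -423/4321 4 8 E
3 12/61 12/37 12/61 -510/2257 5 8 S
final 5 9 W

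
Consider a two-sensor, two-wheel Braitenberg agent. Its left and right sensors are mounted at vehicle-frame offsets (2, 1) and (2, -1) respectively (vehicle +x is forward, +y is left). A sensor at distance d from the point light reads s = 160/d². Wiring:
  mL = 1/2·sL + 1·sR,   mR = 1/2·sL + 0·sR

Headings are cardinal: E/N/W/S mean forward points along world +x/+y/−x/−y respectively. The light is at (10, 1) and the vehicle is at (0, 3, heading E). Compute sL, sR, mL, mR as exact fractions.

160/73 32/13 3376/949 80/73

left sensor world pos  = (2, 4); dL² = 73
right sensor world pos = (2, 2); dR² = 65
sL = 160/73 = 160/73
sR = 160/65 = 32/13
mL = 1/2·sL + 1·sR = 3376/949
mR = 1/2·sL + 0·sR = 80/73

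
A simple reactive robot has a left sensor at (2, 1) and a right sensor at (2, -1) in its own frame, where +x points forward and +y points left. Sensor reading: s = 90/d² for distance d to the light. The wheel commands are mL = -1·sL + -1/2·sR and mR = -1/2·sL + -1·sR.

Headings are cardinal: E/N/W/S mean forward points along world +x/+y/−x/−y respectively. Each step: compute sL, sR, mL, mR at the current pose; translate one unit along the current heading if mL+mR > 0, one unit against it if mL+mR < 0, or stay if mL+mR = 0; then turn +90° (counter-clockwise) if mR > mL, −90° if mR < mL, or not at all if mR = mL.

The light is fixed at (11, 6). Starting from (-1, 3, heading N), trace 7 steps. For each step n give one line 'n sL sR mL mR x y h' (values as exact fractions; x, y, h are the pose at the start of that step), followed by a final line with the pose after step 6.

0 9/17 45/61 -1863/2074 -2079/2074 -1 3 N
1 90/109 18/25 -3231/2725 -3087/2725 -1 2 E
2 9/20 45/74 -279/370 -1233/1480 -2 2 N
3 90/137 90/157 -20295/21509 -19395/21509 -2 1 E
4 5/13 45/89 -1475/2314 -1615/2314 -3 1 N
5 90/169 90/193 -24975/32617 -23895/32617 -3 0 E
6 45/136 45/106 -3915/7208 -8505/14416 -4 0 N
final -4 -1 E

n=0: pose=(-1,3,N); sL=9/17, sR=45/61; mL=-1863/2074, mR=-2079/2074; mL+mR=-1971/1037 → advance -1; mR−mL=-108/1037 → turn -1·90°
n=1: pose=(-1,2,E); sL=90/109, sR=18/25; mL=-3231/2725, mR=-3087/2725; mL+mR=-6318/2725 → advance -1; mR−mL=144/2725 → turn +1·90°
n=2: pose=(-2,2,N); sL=9/20, sR=45/74; mL=-279/370, mR=-1233/1480; mL+mR=-2349/1480 → advance -1; mR−mL=-117/1480 → turn -1·90°
n=3: pose=(-2,1,E); sL=90/137, sR=90/157; mL=-20295/21509, mR=-19395/21509; mL+mR=-39690/21509 → advance -1; mR−mL=900/21509 → turn +1·90°
n=4: pose=(-3,1,N); sL=5/13, sR=45/89; mL=-1475/2314, mR=-1615/2314; mL+mR=-1545/1157 → advance -1; mR−mL=-70/1157 → turn -1·90°
n=5: pose=(-3,0,E); sL=90/169, sR=90/193; mL=-24975/32617, mR=-23895/32617; mL+mR=-48870/32617 → advance -1; mR−mL=1080/32617 → turn +1·90°
n=6: pose=(-4,0,N); sL=45/136, sR=45/106; mL=-3915/7208, mR=-8505/14416; mL+mR=-16335/14416 → advance -1; mR−mL=-675/14416 → turn -1·90°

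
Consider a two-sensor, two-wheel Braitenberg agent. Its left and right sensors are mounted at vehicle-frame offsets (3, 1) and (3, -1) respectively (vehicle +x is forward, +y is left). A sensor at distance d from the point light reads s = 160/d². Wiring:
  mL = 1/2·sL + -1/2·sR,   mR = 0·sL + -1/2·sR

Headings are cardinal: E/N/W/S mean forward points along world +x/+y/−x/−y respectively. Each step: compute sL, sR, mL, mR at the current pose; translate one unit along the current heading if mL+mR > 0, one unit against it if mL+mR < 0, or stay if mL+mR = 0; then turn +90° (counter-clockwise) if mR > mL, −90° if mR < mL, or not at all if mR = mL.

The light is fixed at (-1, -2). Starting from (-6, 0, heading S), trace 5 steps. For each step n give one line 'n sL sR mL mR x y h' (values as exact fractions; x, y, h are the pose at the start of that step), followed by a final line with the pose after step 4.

n=0: pose=(-6,0,S); sL=160/17, sR=160/37; mL=1600/629, mR=-80/37; mL+mR=240/629 → advance +1; mR−mL=-80/17 → turn -1·90°
n=1: pose=(-6,-1,W); sL=5/2, sR=40/17; mL=5/68, mR=-20/17; mL+mR=-75/68 → advance -1; mR−mL=-5/4 → turn -1·90°
n=2: pose=(-5,-1,N); sL=160/41, sR=32/5; mL=-256/205, mR=-16/5; mL+mR=-912/205 → advance -1; mR−mL=-80/41 → turn -1·90°
n=3: pose=(-5,-2,E); sL=80, sR=80; mL=0, mR=-40; mL+mR=-40 → advance -1; mR−mL=-40 → turn -1·90°
n=4: pose=(-6,-2,S); sL=32/5, sR=32/9; mL=64/45, mR=-16/9; mL+mR=-16/45 → advance -1; mR−mL=-16/5 → turn -1·90°

0 160/17 160/37 1600/629 -80/37 -6 0 S
1 5/2 40/17 5/68 -20/17 -6 -1 W
2 160/41 32/5 -256/205 -16/5 -5 -1 N
3 80 80 0 -40 -5 -2 E
4 32/5 32/9 64/45 -16/9 -6 -2 S
final -6 -1 W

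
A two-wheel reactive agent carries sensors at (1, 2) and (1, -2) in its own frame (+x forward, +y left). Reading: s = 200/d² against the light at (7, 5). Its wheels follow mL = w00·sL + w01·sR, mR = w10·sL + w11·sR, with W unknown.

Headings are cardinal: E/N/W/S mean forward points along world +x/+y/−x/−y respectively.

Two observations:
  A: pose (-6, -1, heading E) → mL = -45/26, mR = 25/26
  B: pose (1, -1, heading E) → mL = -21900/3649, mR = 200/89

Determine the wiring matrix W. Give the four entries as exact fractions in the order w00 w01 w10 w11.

obs A: pose=(-6,-1,E) → sL=5/4, sR=25/26, mL=-45/26, mR=25/26
obs B: pose=(1,-1,E) → sL=200/41, sR=200/89, mL=-21900/3649, mR=200/89
sensor matrix S = [[5/4, 25/26], [200/41, 200/89]]; det S = -89250/47437
solve [mL_A; mL_B] = S·[w00; w01] and [mR_A; mR_B] = S·[w10; w11]:
  w00 = -1, w01 = -1/2, w10 = 0, w11 = 1

-1 -1/2 0 1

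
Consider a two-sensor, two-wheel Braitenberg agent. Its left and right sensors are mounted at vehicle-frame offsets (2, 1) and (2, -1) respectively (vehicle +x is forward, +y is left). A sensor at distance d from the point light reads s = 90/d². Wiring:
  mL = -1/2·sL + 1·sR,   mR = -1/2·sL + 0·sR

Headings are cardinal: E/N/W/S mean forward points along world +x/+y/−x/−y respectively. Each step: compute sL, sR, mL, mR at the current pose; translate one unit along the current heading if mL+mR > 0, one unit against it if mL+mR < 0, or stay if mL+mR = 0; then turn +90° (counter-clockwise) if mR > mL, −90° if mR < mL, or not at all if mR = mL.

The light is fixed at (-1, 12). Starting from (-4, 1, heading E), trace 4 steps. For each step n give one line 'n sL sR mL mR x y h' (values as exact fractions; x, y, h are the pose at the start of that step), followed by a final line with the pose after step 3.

n=0: pose=(-4,1,E); sL=90/101, sR=18/29; mL=513/2929, mR=-45/101; mL+mR=-792/2929 → advance -1; mR−mL=-18/29 → turn -1·90°
n=1: pose=(-5,1,S); sL=45/89, sR=45/97; mL=3645/17266, mR=-45/178; mL+mR=-360/8633 → advance -1; mR−mL=-45/97 → turn -1·90°
n=2: pose=(-5,2,W); sL=90/157, sR=10/13; mL=985/2041, mR=-45/157; mL+mR=400/2041 → advance +1; mR−mL=-10/13 → turn -1·90°
n=3: pose=(-6,2,N); sL=9/10, sR=9/8; mL=27/40, mR=-9/20; mL+mR=9/40 → advance +1; mR−mL=-9/8 → turn -1·90°

0 90/101 18/29 513/2929 -45/101 -4 1 E
1 45/89 45/97 3645/17266 -45/178 -5 1 S
2 90/157 10/13 985/2041 -45/157 -5 2 W
3 9/10 9/8 27/40 -9/20 -6 2 N
final -6 3 E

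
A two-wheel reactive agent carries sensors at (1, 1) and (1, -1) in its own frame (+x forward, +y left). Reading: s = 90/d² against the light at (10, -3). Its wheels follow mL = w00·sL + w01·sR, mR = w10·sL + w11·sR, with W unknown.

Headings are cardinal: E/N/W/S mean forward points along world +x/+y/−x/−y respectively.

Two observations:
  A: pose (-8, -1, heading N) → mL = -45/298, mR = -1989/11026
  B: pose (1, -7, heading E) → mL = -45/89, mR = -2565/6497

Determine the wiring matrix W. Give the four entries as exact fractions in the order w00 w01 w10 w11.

0 -1/2 1/2 -1

obs A: pose=(-8,-1,N) → sL=9/37, sR=45/149, mL=-45/298, mR=-1989/11026
obs B: pose=(1,-7,E) → sL=90/73, sR=90/89, mL=-45/89, mR=-2565/6497
sensor matrix S = [[9/37, 45/149], [90/73, 90/89]]; det S = -4526280/35817961
solve [mL_A; mL_B] = S·[w00; w01] and [mR_A; mR_B] = S·[w10; w11]:
  w00 = 0, w01 = -1/2, w10 = 1/2, w11 = -1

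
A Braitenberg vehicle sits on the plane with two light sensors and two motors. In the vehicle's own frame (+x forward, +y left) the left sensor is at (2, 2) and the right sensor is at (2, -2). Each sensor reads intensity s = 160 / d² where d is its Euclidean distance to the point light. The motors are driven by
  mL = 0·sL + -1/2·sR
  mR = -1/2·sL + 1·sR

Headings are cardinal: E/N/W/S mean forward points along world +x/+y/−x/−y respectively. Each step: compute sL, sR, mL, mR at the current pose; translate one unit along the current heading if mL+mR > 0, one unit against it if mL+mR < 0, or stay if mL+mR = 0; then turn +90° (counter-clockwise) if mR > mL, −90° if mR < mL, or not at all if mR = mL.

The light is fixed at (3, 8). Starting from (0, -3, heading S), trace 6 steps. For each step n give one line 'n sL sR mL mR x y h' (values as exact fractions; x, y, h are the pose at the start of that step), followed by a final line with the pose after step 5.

n=0: pose=(0,-3,S); sL=16/17, sR=80/97; mL=-40/97, mR=584/1649; mL+mR=-96/1649 → advance -1; mR−mL=1264/1649 → turn +1·90°
n=1: pose=(0,-2,E); sL=32/13, sR=32/29; mL=-16/29, mR=-48/377; mL+mR=-256/377 → advance -1; mR−mL=160/377 → turn +1·90°
n=2: pose=(-1,-2,N); sL=8/5, sR=40/17; mL=-20/17, mR=132/85; mL+mR=32/85 → advance +1; mR−mL=232/85 → turn +1·90°
n=3: pose=(-1,-1,W); sL=160/157, sR=32/17; mL=-16/17, mR=3664/2669; mL+mR=1152/2669 → advance +1; mR−mL=6176/2669 → turn +1·90°
n=4: pose=(-2,-1,S); sL=16/13, sR=16/17; mL=-8/17, mR=72/221; mL+mR=-32/221 → advance -1; mR−mL=176/221 → turn +1·90°
n=5: pose=(-2,0,E); sL=32/9, sR=160/109; mL=-80/109, mR=-304/981; mL+mR=-1024/981 → advance -1; mR−mL=416/981 → turn +1·90°

0 16/17 80/97 -40/97 584/1649 0 -3 S
1 32/13 32/29 -16/29 -48/377 0 -2 E
2 8/5 40/17 -20/17 132/85 -1 -2 N
3 160/157 32/17 -16/17 3664/2669 -1 -1 W
4 16/13 16/17 -8/17 72/221 -2 -1 S
5 32/9 160/109 -80/109 -304/981 -2 0 E
final -3 0 N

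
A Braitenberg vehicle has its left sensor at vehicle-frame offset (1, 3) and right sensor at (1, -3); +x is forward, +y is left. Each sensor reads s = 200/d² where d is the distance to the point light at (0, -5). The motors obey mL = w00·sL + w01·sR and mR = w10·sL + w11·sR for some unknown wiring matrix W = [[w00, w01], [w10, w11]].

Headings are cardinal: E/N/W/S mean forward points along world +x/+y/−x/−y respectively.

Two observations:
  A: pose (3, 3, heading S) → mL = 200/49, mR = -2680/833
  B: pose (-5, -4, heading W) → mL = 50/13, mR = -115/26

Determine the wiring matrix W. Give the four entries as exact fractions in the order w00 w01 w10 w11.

0 1 -1/2 -1/2

obs A: pose=(3,3,S) → sL=40/17, sR=200/49, mL=200/49, mR=-2680/833
obs B: pose=(-5,-4,W) → sL=5, sR=50/13, mL=50/13, mR=-115/26
sensor matrix S = [[40/17, 200/49], [5, 50/13]]; det S = -123000/10829
solve [mL_A; mL_B] = S·[w00; w01] and [mR_A; mR_B] = S·[w10; w11]:
  w00 = 0, w01 = 1, w10 = -1/2, w11 = -1/2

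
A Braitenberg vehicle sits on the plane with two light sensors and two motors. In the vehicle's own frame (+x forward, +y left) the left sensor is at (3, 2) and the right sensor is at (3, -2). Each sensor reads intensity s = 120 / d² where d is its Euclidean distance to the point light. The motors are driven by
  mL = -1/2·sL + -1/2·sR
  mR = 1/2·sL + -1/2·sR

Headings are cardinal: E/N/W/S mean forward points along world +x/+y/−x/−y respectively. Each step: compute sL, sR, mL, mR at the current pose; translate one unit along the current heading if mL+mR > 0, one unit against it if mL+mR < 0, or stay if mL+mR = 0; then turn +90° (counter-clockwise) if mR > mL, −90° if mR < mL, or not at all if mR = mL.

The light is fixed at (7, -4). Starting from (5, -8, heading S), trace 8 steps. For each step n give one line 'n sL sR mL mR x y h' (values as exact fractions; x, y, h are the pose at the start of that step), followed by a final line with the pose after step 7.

0 120/49 24/13 -1368/637 192/637 5 -8 S
1 60 60/13 -420/13 360/13 5 -7 E
2 24/5 120 -312/5 -288/5 4 -7 N
3 5/3 3 -7/3 -2/3 4 -8 W
4 120/49 24/13 -1368/637 192/637 5 -8 S
5 60 60/13 -420/13 360/13 5 -7 E
6 24/5 120 -312/5 -288/5 4 -7 N
7 5/3 3 -7/3 -2/3 4 -8 W
final 5 -8 S

n=0: pose=(5,-8,S); sL=120/49, sR=24/13; mL=-1368/637, mR=192/637; mL+mR=-24/13 → advance -1; mR−mL=120/49 → turn +1·90°
n=1: pose=(5,-7,E); sL=60, sR=60/13; mL=-420/13, mR=360/13; mL+mR=-60/13 → advance -1; mR−mL=60 → turn +1·90°
n=2: pose=(4,-7,N); sL=24/5, sR=120; mL=-312/5, mR=-288/5; mL+mR=-120 → advance -1; mR−mL=24/5 → turn +1·90°
n=3: pose=(4,-8,W); sL=5/3, sR=3; mL=-7/3, mR=-2/3; mL+mR=-3 → advance -1; mR−mL=5/3 → turn +1·90°
n=4: pose=(5,-8,S); sL=120/49, sR=24/13; mL=-1368/637, mR=192/637; mL+mR=-24/13 → advance -1; mR−mL=120/49 → turn +1·90°
n=5: pose=(5,-7,E); sL=60, sR=60/13; mL=-420/13, mR=360/13; mL+mR=-60/13 → advance -1; mR−mL=60 → turn +1·90°
n=6: pose=(4,-7,N); sL=24/5, sR=120; mL=-312/5, mR=-288/5; mL+mR=-120 → advance -1; mR−mL=24/5 → turn +1·90°
n=7: pose=(4,-8,W); sL=5/3, sR=3; mL=-7/3, mR=-2/3; mL+mR=-3 → advance -1; mR−mL=5/3 → turn +1·90°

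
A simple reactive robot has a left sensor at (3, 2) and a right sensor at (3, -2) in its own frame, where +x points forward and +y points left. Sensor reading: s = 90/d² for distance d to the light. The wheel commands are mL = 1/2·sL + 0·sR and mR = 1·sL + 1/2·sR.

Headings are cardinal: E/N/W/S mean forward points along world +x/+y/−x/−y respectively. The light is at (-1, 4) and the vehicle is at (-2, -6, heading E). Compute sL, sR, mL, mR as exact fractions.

left sensor world pos  = (1, -4); dL² = 68
right sensor world pos = (1, -8); dR² = 148
sL = 90/68 = 45/34
sR = 90/148 = 45/74
mL = 1/2·sL + 0·sR = 45/68
mR = 1·sL + 1/2·sR = 4095/2516

45/34 45/74 45/68 4095/2516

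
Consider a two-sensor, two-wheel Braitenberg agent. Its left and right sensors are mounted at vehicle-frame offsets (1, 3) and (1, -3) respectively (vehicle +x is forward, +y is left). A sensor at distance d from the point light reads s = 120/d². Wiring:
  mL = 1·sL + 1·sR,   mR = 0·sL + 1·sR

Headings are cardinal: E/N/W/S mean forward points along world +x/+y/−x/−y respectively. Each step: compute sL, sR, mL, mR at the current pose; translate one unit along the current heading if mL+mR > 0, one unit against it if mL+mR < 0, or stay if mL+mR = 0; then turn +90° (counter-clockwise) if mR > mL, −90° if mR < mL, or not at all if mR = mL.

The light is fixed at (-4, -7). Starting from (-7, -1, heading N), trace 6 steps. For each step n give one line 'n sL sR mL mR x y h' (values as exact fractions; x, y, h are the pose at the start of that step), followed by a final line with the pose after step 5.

0 24/17 120/49 3216/833 120/49 -7 -1 N
1 15/13 6 93/13 6 -7 0 E
2 120/37 120/61 11760/2257 120/61 -6 0 S
3 20/3 4/3 8 4/3 -6 -1 W
4 24/17 120/49 3216/833 120/49 -7 -1 N
5 15/13 6 93/13 6 -7 0 E
final -6 0 S

n=0: pose=(-7,-1,N); sL=24/17, sR=120/49; mL=3216/833, mR=120/49; mL+mR=5256/833 → advance +1; mR−mL=-24/17 → turn -1·90°
n=1: pose=(-7,0,E); sL=15/13, sR=6; mL=93/13, mR=6; mL+mR=171/13 → advance +1; mR−mL=-15/13 → turn -1·90°
n=2: pose=(-6,0,S); sL=120/37, sR=120/61; mL=11760/2257, mR=120/61; mL+mR=16200/2257 → advance +1; mR−mL=-120/37 → turn -1·90°
n=3: pose=(-6,-1,W); sL=20/3, sR=4/3; mL=8, mR=4/3; mL+mR=28/3 → advance +1; mR−mL=-20/3 → turn -1·90°
n=4: pose=(-7,-1,N); sL=24/17, sR=120/49; mL=3216/833, mR=120/49; mL+mR=5256/833 → advance +1; mR−mL=-24/17 → turn -1·90°
n=5: pose=(-7,0,E); sL=15/13, sR=6; mL=93/13, mR=6; mL+mR=171/13 → advance +1; mR−mL=-15/13 → turn -1·90°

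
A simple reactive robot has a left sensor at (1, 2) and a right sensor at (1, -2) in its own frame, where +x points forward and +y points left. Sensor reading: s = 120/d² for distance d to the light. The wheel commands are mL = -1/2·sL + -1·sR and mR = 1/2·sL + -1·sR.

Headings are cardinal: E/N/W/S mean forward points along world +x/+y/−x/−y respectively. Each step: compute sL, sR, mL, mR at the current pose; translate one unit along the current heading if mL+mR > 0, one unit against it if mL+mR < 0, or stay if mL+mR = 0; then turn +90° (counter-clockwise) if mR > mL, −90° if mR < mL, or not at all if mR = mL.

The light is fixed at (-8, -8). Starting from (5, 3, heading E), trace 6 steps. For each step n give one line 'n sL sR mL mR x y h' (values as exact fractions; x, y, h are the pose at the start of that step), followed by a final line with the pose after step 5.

0 24/73 120/277 -12084/20221 -5436/20221 5 3 E
1 30/61 6/17 -621/1037 -111/1037 4 3 N
2 24/37 24/53 -1524/1961 -252/1961 4 2 W
3 20/51 60/101 -4070/5151 -2050/5151 5 2 S
4 24/73 120/277 -12084/20221 -5436/20221 5 3 E
5 30/61 6/17 -621/1037 -111/1037 4 3 N
final 4 2 W

n=0: pose=(5,3,E); sL=24/73, sR=120/277; mL=-12084/20221, mR=-5436/20221; mL+mR=-240/277 → advance -1; mR−mL=24/73 → turn +1·90°
n=1: pose=(4,3,N); sL=30/61, sR=6/17; mL=-621/1037, mR=-111/1037; mL+mR=-12/17 → advance -1; mR−mL=30/61 → turn +1·90°
n=2: pose=(4,2,W); sL=24/37, sR=24/53; mL=-1524/1961, mR=-252/1961; mL+mR=-48/53 → advance -1; mR−mL=24/37 → turn +1·90°
n=3: pose=(5,2,S); sL=20/51, sR=60/101; mL=-4070/5151, mR=-2050/5151; mL+mR=-120/101 → advance -1; mR−mL=20/51 → turn +1·90°
n=4: pose=(5,3,E); sL=24/73, sR=120/277; mL=-12084/20221, mR=-5436/20221; mL+mR=-240/277 → advance -1; mR−mL=24/73 → turn +1·90°
n=5: pose=(4,3,N); sL=30/61, sR=6/17; mL=-621/1037, mR=-111/1037; mL+mR=-12/17 → advance -1; mR−mL=30/61 → turn +1·90°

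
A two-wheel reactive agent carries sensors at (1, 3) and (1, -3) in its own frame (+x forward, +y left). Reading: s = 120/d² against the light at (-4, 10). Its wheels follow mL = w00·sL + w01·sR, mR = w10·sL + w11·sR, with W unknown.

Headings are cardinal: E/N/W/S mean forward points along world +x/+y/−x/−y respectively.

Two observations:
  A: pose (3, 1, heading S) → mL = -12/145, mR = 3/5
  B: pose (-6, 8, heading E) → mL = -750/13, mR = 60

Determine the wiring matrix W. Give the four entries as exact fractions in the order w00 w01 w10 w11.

obs A: pose=(3,1,S) → sL=3/5, sR=30/29, mL=-12/145, mR=3/5
obs B: pose=(-6,8,E) → sL=60, sR=60/13, mL=-750/13, mR=60
sensor matrix S = [[3/5, 30/29], [60, 60/13]]; det S = -22356/377
solve [mL_A; mL_B] = S·[w00; w01] and [mR_A; mR_B] = S·[w10; w11]:
  w00 = -1, w01 = 1/2, w10 = 1, w11 = 0

-1 1/2 1 0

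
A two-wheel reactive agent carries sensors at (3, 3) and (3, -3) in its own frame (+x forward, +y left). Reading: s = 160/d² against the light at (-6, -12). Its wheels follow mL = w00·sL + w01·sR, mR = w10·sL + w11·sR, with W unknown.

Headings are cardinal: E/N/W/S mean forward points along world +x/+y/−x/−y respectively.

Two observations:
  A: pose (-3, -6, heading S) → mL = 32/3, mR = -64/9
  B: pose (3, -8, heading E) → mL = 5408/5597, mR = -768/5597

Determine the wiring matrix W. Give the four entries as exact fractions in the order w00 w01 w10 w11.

obs A: pose=(-3,-6,S) → sL=32/9, sR=160/9, mL=32/3, mR=-64/9
obs B: pose=(3,-8,E) → sL=160/193, sR=32/29, mL=5408/5597, mR=-768/5597
sensor matrix S = [[32/9, 160/9], [160/193, 32/29]]; det S = -544768/50373
solve [mL_A; mL_B] = S·[w00; w01] and [mR_A; mR_B] = S·[w10; w11]:
  w00 = 1/2, w01 = 1/2, w10 = 1/2, w11 = -1/2

1/2 1/2 1/2 -1/2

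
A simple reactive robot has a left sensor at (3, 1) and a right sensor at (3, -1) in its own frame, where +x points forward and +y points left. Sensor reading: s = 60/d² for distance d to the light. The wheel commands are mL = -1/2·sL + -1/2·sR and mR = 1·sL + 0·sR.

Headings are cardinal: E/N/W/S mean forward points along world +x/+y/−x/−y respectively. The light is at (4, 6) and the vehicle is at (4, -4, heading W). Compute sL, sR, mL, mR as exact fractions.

6/13 2/3 -22/39 6/13

left sensor world pos  = (1, -5); dL² = 130
right sensor world pos = (1, -3); dR² = 90
sL = 60/130 = 6/13
sR = 60/90 = 2/3
mL = -1/2·sL + -1/2·sR = -22/39
mR = 1·sL + 0·sR = 6/13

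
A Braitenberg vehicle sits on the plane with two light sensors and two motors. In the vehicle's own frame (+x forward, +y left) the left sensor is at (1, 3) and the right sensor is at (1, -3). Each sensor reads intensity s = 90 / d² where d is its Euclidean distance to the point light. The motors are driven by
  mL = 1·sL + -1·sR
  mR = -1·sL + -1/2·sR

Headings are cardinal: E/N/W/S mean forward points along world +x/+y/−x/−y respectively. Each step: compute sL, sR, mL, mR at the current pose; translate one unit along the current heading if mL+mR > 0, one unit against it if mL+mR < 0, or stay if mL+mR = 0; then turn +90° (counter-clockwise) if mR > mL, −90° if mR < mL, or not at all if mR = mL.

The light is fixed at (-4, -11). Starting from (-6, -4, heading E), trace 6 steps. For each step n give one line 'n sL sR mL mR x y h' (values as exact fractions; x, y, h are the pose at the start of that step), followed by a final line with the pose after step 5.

n=0: pose=(-6,-4,E); sL=90/101, sR=90/17; mL=-7560/1717, mR=-6075/1717; mL+mR=-135/17 → advance -1; mR−mL=1485/1717 → turn +1·90°
n=1: pose=(-7,-4,N); sL=9/10, sR=45/32; mL=-81/160, mR=-513/320; mL+mR=-135/64 → advance -1; mR−mL=-351/320 → turn -1·90°
n=2: pose=(-7,-5,E); sL=18/17, sR=90/13; mL=-1296/221, mR=-999/221; mL+mR=-135/13 → advance -1; mR−mL=297/221 → turn +1·90°
n=3: pose=(-8,-5,N); sL=45/49, sR=9/5; mL=-216/245, mR=-891/490; mL+mR=-27/10 → advance -1; mR−mL=-459/490 → turn -1·90°
n=4: pose=(-8,-6,E); sL=90/73, sR=90/13; mL=-5400/949, mR=-4455/949; mL+mR=-135/13 → advance -1; mR−mL=945/949 → turn +1·90°
n=5: pose=(-9,-6,N); sL=9/10, sR=9/4; mL=-27/20, mR=-81/40; mL+mR=-27/8 → advance -1; mR−mL=-27/40 → turn -1·90°

0 90/101 90/17 -7560/1717 -6075/1717 -6 -4 E
1 9/10 45/32 -81/160 -513/320 -7 -4 N
2 18/17 90/13 -1296/221 -999/221 -7 -5 E
3 45/49 9/5 -216/245 -891/490 -8 -5 N
4 90/73 90/13 -5400/949 -4455/949 -8 -6 E
5 9/10 9/4 -27/20 -81/40 -9 -6 N
final -9 -7 E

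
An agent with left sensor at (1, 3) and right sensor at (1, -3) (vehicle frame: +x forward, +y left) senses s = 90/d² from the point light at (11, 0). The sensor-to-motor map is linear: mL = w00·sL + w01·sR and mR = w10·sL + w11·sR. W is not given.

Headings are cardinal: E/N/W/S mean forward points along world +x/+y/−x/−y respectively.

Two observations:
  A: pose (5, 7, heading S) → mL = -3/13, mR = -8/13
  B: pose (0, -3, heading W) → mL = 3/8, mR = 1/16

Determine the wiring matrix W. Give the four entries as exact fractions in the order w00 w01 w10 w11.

-1/2 1 -1/2 1/2

obs A: pose=(5,7,S) → sL=2, sR=10/13, mL=-3/13, mR=-8/13
obs B: pose=(0,-3,W) → sL=1/2, sR=5/8, mL=3/8, mR=1/16
sensor matrix S = [[2, 10/13], [1/2, 5/8]]; det S = 45/52
solve [mL_A; mL_B] = S·[w00; w01] and [mR_A; mR_B] = S·[w10; w11]:
  w00 = -1/2, w01 = 1, w10 = -1/2, w11 = 1/2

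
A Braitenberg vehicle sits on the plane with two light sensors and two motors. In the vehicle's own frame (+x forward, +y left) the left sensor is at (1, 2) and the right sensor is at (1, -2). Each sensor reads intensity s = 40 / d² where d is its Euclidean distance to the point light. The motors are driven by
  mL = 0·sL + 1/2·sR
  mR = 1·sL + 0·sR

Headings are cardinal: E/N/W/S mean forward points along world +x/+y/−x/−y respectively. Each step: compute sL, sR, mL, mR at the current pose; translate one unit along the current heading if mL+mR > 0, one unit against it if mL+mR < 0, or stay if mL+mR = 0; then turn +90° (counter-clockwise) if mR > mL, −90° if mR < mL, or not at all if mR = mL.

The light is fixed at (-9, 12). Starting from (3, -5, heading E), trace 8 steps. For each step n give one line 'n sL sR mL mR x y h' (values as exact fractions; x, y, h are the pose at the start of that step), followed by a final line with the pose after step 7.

n=0: pose=(3,-5,E); sL=20/197, sR=4/53; mL=2/53, mR=20/197; mL+mR=1454/10441 → advance +1; mR−mL=666/10441 → turn +1·90°
n=1: pose=(4,-5,N); sL=40/377, sR=40/481; mL=20/481, mR=40/377; mL+mR=2060/13949 → advance +1; mR−mL=900/13949 → turn +1·90°
n=2: pose=(4,-4,W); sL=10/117, sR=2/17; mL=1/17, mR=10/117; mL+mR=287/1989 → advance +1; mR−mL=53/1989 → turn +1·90°
n=3: pose=(3,-4,S); sL=8/97, sR=40/389; mL=20/389, mR=8/97; mL+mR=5052/37733 → advance +1; mR−mL=1172/37733 → turn +1·90°
n=4: pose=(3,-5,E); sL=20/197, sR=4/53; mL=2/53, mR=20/197; mL+mR=1454/10441 → advance +1; mR−mL=666/10441 → turn +1·90°
n=5: pose=(4,-5,N); sL=40/377, sR=40/481; mL=20/481, mR=40/377; mL+mR=2060/13949 → advance +1; mR−mL=900/13949 → turn +1·90°
n=6: pose=(4,-4,W); sL=10/117, sR=2/17; mL=1/17, mR=10/117; mL+mR=287/1989 → advance +1; mR−mL=53/1989 → turn +1·90°
n=7: pose=(3,-4,S); sL=8/97, sR=40/389; mL=20/389, mR=8/97; mL+mR=5052/37733 → advance +1; mR−mL=1172/37733 → turn +1·90°

0 20/197 4/53 2/53 20/197 3 -5 E
1 40/377 40/481 20/481 40/377 4 -5 N
2 10/117 2/17 1/17 10/117 4 -4 W
3 8/97 40/389 20/389 8/97 3 -4 S
4 20/197 4/53 2/53 20/197 3 -5 E
5 40/377 40/481 20/481 40/377 4 -5 N
6 10/117 2/17 1/17 10/117 4 -4 W
7 8/97 40/389 20/389 8/97 3 -4 S
final 3 -5 E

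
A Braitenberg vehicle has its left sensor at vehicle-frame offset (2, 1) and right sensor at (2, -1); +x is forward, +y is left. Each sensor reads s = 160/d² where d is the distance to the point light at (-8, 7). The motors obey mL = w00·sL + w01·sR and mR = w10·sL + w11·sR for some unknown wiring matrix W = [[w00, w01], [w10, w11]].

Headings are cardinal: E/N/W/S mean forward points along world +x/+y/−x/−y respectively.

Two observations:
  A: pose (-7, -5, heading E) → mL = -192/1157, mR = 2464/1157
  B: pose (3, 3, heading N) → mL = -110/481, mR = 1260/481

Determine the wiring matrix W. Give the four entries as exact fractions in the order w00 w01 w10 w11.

obs A: pose=(-7,-5,E) → sL=16/13, sR=80/89, mL=-192/1157, mR=2464/1157
obs B: pose=(3,3,N) → sL=20/13, sR=40/37, mL=-110/481, mR=1260/481
sensor matrix S = [[16/13, 80/89], [20/13, 40/37]]; det S = -2240/42809
solve [mL_A; mL_B] = S·[w00; w01] and [mR_A; mR_B] = S·[w10; w11]:
  w00 = -1/2, w01 = 1/2, w10 = 1, w11 = 1

-1/2 1/2 1 1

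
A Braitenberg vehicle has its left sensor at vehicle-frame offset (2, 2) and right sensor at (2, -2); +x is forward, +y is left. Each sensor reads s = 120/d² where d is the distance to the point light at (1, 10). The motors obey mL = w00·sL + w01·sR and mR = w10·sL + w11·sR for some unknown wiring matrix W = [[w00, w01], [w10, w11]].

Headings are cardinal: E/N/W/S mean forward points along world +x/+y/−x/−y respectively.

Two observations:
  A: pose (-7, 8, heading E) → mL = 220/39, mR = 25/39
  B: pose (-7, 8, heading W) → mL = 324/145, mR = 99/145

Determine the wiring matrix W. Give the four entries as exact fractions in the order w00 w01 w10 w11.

obs A: pose=(-7,8,E) → sL=10/3, sR=30/13, mL=220/39, mR=25/39
obs B: pose=(-7,8,W) → sL=30/29, sR=6/5, mL=324/145, mR=99/145
sensor matrix S = [[10/3, 30/13], [30/29, 6/5]]; det S = 608/377
solve [mL_A; mL_B] = S·[w00; w01] and [mR_A; mR_B] = S·[w10; w11]:
  w00 = 1, w01 = 1, w10 = -1/2, w11 = 1

1 1 -1/2 1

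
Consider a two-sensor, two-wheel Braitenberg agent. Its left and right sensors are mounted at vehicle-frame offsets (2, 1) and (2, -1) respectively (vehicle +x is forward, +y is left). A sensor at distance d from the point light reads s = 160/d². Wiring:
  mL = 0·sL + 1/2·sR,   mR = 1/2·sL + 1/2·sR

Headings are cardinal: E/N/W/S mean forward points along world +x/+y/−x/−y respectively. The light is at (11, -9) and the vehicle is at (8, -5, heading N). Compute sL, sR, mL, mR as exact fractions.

40/13 4 2 46/13

left sensor world pos  = (7, -3); dL² = 52
right sensor world pos = (9, -3); dR² = 40
sL = 160/52 = 40/13
sR = 160/40 = 4
mL = 0·sL + 1/2·sR = 2
mR = 1/2·sL + 1/2·sR = 46/13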